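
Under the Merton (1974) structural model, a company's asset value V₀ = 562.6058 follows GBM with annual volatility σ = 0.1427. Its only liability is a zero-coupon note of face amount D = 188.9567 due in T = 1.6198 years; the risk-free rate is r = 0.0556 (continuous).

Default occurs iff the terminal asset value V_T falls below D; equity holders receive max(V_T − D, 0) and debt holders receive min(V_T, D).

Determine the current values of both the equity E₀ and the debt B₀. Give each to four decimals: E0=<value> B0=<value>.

d₁ = [ln(V₀/D) + (r + σ²/2)T] / (σ√T)
   = [ln(562.6058/188.9567) + (0.0556 + 0.5·0.1427²)·1.6198] / (0.1427·√1.6198)
   = [1.091061 + 0.106553] / 0.181616 = 6.594204
d₂ = d₁ − σ√T = 6.594204 − 0.181616 = 6.412587
N(d₁) = 1.000000,  N(d₂) = 1.000000,  e^(−rT) = 0.913876
E₀ = V₀·N(d₁) − D·e^(−rT)·N(d₂)
   = 562.6058·1.000000 − 188.9567·0.913876·1.000000 = 389.922892
B₀ = V₀ − E₀ = 562.6058 − 389.922892 = 172.682908

E0=389.9229 B0=172.6829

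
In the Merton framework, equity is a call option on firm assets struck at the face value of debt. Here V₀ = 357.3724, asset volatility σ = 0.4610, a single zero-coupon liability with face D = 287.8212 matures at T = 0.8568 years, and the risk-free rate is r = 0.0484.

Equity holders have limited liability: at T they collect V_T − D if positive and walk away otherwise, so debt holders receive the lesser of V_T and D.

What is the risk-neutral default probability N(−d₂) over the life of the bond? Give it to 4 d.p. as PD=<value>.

PD=0.3479

d₁ = [ln(V₀/D) + (r + σ²/2)T] / (σ√T)
   = [ln(357.3724/287.8212) + (0.0484 + 0.5·0.4610²)·0.8568] / (0.4610·√0.8568)
   = [0.216439 + 0.132513] / 0.426718 = 0.817759
d₂ = d₁ − σ√T = 0.817759 − 0.426718 = 0.391041
risk-neutral PD = N(−d₂) = N(-0.391041) = 0.347884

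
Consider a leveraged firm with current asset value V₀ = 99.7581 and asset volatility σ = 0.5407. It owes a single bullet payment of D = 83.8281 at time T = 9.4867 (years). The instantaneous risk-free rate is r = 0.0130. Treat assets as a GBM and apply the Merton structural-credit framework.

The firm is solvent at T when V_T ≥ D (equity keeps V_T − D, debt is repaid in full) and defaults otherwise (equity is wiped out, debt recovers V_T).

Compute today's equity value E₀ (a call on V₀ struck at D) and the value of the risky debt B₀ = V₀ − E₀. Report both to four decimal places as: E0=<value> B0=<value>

E0=65.1929 B0=34.5652

d₁ = [ln(V₀/D) + (r + σ²/2)T] / (σ√T)
   = [ln(99.7581/83.8281) + (0.0130 + 0.5·0.5407²)·9.4867] / (0.5407·√9.4867)
   = [0.173980 + 1.510076] / 1.665382 = 1.011213
d₂ = d₁ − σ√T = 1.011213 − 1.665382 = -0.654169
N(d₁) = 0.844043,  N(d₂) = 0.256501,  e^(−rT) = 0.883974
E₀ = V₀·N(d₁) − D·e^(−rT)·N(d₂)
   = 99.7581·0.844043 − 83.8281·0.883974·0.256501 = 65.192863
B₀ = V₀ − E₀ = 99.7581 − 65.192863 = 34.565237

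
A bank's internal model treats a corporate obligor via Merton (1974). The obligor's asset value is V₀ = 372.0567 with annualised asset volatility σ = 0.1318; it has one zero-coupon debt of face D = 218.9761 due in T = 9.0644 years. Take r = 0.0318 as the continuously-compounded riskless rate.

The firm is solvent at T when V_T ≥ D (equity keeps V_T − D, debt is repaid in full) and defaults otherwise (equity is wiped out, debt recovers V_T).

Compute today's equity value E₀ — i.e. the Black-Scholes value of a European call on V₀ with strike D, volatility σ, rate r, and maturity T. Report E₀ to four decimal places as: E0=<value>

d₁ = [ln(V₀/D) + (r + σ²/2)T] / (σ√T)
   = [ln(372.0567/218.9761) + (0.0318 + 0.5·0.1318²)·9.0644] / (0.1318·√9.0644)
   = [0.530084 + 0.366978] / 0.396812 = 2.260671
d₂ = d₁ − σ√T = 2.260671 − 0.396812 = 1.863858
N(d₁) = 0.988110,  N(d₂) = 0.968829,  e^(−rT) = 0.749576
E₀ = V₀·N(d₁) − D·e^(−rT)·N(d₂)
   = 372.0567·0.988110 − 218.9761·0.749576·0.968829 = 208.610186

E0=208.6102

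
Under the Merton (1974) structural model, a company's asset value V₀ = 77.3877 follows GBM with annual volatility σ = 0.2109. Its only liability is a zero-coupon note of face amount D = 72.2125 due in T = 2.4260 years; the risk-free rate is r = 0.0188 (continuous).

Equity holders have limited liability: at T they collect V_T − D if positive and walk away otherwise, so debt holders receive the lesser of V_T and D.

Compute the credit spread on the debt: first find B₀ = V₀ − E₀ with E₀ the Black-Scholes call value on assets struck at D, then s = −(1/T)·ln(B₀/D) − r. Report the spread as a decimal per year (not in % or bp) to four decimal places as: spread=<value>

spread=0.0370

d₁ = [ln(V₀/D) + (r + σ²/2)T] / (σ√T)
   = [ln(77.3877/72.2125) + (0.0188 + 0.5·0.2109²)·2.4260] / (0.2109·√2.4260)
   = [0.069215 + 0.099562] / 0.328490 = 0.513795
d₂ = d₁ − σ√T = 0.513795 − 0.328490 = 0.185305
N(d₁) = 0.696302,  N(d₂) = 0.573505,  e^(−rT) = 0.955416
E₀ = V₀·N(d₁) − D·e^(−rT)·N(d₂)
   = 77.3877·0.696302 − 72.2125·0.955416·0.573505 = 14.317423
B₀ = V₀ − E₀ = 77.3877 − 14.317423 = 63.070277
spread = −(1/T)·ln(B₀/D) − r = −(1/2.4260)·ln(63.070277/72.2125) − 0.0188 = 0.03699701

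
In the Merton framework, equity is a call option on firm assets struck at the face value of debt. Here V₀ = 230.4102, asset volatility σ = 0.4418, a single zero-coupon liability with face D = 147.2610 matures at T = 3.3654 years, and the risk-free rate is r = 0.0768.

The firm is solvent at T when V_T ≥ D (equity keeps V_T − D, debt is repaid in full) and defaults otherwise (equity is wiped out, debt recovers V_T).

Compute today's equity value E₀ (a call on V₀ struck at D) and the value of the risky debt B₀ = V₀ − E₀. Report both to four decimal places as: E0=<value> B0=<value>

E0=129.9027 B0=100.5075

d₁ = [ln(V₀/D) + (r + σ²/2)T] / (σ√T)
   = [ln(230.4102/147.2610) + (0.0768 + 0.5·0.4418²)·3.3654] / (0.4418·√3.3654)
   = [0.447655 + 0.586904] / 0.810483 = 1.276472
d₂ = d₁ − σ√T = 1.276472 − 0.810483 = 0.465988
N(d₁) = 0.899106,  N(d₂) = 0.679388,  e^(−rT) = 0.772238
E₀ = V₀·N(d₁) − D·e^(−rT)·N(d₂)
   = 230.4102·0.899106 − 147.2610·0.772238·0.679388 = 129.902734
B₀ = V₀ − E₀ = 230.4102 − 129.902734 = 100.507466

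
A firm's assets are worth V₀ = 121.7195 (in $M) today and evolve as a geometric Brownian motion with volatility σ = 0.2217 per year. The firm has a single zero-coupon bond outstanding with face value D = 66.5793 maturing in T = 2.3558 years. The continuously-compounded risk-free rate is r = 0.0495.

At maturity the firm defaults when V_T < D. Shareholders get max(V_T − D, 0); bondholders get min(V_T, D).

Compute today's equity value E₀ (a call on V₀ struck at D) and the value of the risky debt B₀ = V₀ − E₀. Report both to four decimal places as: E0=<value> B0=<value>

d₁ = [ln(V₀/D) + (r + σ²/2)T] / (σ√T)
   = [ln(121.7195/66.5793) + (0.0495 + 0.5·0.2217²)·2.3558] / (0.2217·√2.3558)
   = [0.603325 + 0.174507] / 0.340279 = 2.285868
d₂ = d₁ − σ√T = 2.285868 − 0.340279 = 1.945589
N(d₁) = 0.988869,  N(d₂) = 0.974148,  e^(−rT) = 0.889930
E₀ = V₀·N(d₁) − D·e^(−rT)·N(d₂)
   = 121.7195·0.988869 − 66.5793·0.889930·0.974148 = 62.645461
B₀ = V₀ − E₀ = 121.7195 − 62.645461 = 59.074039

E0=62.6455 B0=59.0740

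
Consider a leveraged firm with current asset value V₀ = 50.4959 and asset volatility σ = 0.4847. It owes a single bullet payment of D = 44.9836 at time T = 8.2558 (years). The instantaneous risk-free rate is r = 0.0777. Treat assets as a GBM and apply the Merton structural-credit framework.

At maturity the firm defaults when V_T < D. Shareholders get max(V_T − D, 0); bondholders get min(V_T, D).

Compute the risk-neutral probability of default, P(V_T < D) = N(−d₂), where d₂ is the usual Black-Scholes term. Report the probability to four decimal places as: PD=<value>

PD=0.5607

d₁ = [ln(V₀/D) + (r + σ²/2)T] / (σ√T)
   = [ln(50.4959/44.9836) + (0.0777 + 0.5·0.4847²)·8.2558] / (0.4847·√8.2558)
   = [0.115594 + 1.611260] / 1.392684 = 1.239947
d₂ = d₁ − σ√T = 1.239947 − 1.392684 = -0.152737
risk-neutral PD = N(−d₂) = N(0.152737) = 0.560697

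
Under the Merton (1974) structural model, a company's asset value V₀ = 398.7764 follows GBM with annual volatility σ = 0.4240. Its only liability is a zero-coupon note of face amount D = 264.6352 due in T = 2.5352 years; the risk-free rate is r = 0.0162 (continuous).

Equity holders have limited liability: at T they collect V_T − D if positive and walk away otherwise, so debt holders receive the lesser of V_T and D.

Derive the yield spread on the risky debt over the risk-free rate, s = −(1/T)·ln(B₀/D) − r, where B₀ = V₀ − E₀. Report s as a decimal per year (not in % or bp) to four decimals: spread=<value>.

d₁ = [ln(V₀/D) + (r + σ²/2)T] / (σ√T)
   = [ln(398.7764/264.6352) + (0.0162 + 0.5·0.4240²)·2.5352] / (0.4240·√2.5352)
   = [0.410049 + 0.268954] / 0.675106 = 1.005772
d₂ = d₁ − σ√T = 1.005772 − 0.675106 = 0.330666
N(d₁) = 0.842737,  N(d₂) = 0.629552,  e^(−rT) = 0.959762
E₀ = V₀·N(d₁) − D·e^(−rT)·N(d₂)
   = 398.7764·0.842737 − 264.6352·0.959762·0.629552 = 176.166019
B₀ = V₀ − E₀ = 398.7764 − 176.166019 = 222.610381
spread = −(1/T)·ln(B₀/D) − r = −(1/2.5352)·ln(222.610381/264.6352) − 0.0162 = 0.05201127

spread=0.0520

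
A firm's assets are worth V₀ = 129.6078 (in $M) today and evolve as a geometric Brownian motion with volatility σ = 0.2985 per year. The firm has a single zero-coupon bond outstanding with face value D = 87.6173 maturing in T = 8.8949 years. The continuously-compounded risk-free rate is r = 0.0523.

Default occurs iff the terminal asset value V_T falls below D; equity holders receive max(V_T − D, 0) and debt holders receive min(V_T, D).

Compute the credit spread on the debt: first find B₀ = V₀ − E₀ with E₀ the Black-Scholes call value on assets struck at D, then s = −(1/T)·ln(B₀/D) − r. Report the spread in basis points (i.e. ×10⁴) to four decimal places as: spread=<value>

spread=137.2247

d₁ = [ln(V₀/D) + (r + σ²/2)T] / (σ√T)
   = [ln(129.6078/87.6173) + (0.0523 + 0.5·0.2985²)·8.8949] / (0.2985·√8.8949)
   = [0.391535 + 0.861481] / 0.890256 = 1.407478
d₂ = d₁ − σ√T = 1.407478 − 0.890256 = 0.517222
N(d₁) = 0.920357,  N(d₂) = 0.697499,  e^(−rT) = 0.628007
E₀ = V₀·N(d₁) − D·e^(−rT)·N(d₂)
   = 129.6078·0.920357 − 87.6173·0.628007·0.697499 = 80.906037
B₀ = V₀ − E₀ = 129.6078 − 80.906037 = 48.701763
spread = −(1/T)·ln(B₀/D) − r = −(1/8.8949)·ln(48.701763/87.6173) − 0.0523 = 0.01372247
in basis points: 0.01372247 × 10⁴ = 137.2247 bp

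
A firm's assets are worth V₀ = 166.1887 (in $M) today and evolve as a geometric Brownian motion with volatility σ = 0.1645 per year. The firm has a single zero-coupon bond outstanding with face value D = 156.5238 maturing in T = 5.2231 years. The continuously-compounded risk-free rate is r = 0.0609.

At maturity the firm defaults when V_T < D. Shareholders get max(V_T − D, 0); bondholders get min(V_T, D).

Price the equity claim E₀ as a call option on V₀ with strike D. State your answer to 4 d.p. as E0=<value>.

d₁ = [ln(V₀/D) + (r + σ²/2)T] / (σ√T)
   = [ln(166.1887/156.5238) + (0.0609 + 0.5·0.1645²)·5.2231] / (0.1645·√5.2231)
   = [0.059916 + 0.388756] / 0.375950 = 1.193435
d₂ = d₁ − σ√T = 1.193435 − 0.375950 = 0.817485
N(d₁) = 0.883650,  N(d₂) = 0.793174,  e^(−rT) = 0.727540
E₀ = V₀·N(d₁) − D·e^(−rT)·N(d₂)
   = 166.1887·0.883650 − 156.5238·0.727540·0.793174 = 56.528195

E0=56.5282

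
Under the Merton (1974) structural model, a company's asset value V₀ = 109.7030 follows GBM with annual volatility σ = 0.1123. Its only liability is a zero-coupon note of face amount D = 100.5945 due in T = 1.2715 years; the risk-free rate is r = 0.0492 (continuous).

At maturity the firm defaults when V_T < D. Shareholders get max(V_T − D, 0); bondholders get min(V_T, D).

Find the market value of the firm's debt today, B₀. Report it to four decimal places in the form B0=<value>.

B0=93.7396

d₁ = [ln(V₀/D) + (r + σ²/2)T] / (σ√T)
   = [ln(109.7030/100.5945) + (0.0492 + 0.5·0.1123²)·1.2715] / (0.1123·√1.2715)
   = [0.086679 + 0.070575] / 0.126630 = 1.241839
d₂ = d₁ − σ√T = 1.241839 − 0.126630 = 1.115209
N(d₁) = 0.892852,  N(d₂) = 0.867619,  e^(−rT) = 0.939359
E₀ = V₀·N(d₁) − D·e^(−rT)·N(d₂)
   = 109.7030·0.892852 − 100.5945·0.939359·0.867619 = 15.963427
B₀ = V₀ − E₀ = 109.7030 − 15.963427 = 93.739573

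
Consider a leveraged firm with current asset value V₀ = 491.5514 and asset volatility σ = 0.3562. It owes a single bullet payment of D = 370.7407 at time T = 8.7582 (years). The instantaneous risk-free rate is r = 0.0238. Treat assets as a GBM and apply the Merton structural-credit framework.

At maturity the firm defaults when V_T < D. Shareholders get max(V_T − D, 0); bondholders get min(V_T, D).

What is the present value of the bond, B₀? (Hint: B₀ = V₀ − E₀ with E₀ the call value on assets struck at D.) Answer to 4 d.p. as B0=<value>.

d₁ = [ln(V₀/D) + (r + σ²/2)T] / (σ√T)
   = [ln(491.5514/370.7407) + (0.0238 + 0.5·0.3562²)·8.7582] / (0.3562·√8.7582)
   = [0.282064 + 0.764059] / 1.054147 = 0.992387
d₂ = d₁ − σ√T = 0.992387 − 1.054147 = -0.061760
N(d₁) = 0.839496,  N(d₂) = 0.475377,  e^(−rT) = 0.811846
E₀ = V₀·N(d₁) − D·e^(−rT)·N(d₂)
   = 491.5514·0.839496 − 370.7407·0.811846·0.475377 = 269.574337
B₀ = V₀ − E₀ = 491.5514 − 269.574337 = 221.977063

B0=221.9771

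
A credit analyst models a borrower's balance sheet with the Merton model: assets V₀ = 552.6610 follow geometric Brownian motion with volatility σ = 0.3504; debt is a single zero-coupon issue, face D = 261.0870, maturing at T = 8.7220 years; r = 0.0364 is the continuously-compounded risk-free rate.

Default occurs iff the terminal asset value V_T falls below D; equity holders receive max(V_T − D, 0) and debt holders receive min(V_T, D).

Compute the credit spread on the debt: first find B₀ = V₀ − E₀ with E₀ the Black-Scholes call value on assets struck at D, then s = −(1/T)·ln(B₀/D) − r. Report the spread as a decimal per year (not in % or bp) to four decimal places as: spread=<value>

d₁ = [ln(V₀/D) + (r + σ²/2)T] / (σ√T)
   = [ln(552.6610/261.0870) + (0.0364 + 0.5·0.3504²)·8.7220] / (0.3504·√8.7220)
   = [0.749891 + 0.852925] / 1.034837 = 1.548858
d₂ = d₁ − σ√T = 1.548858 − 1.034837 = 0.514020
N(d₁) = 0.939292,  N(d₂) = 0.696381,  e^(−rT) = 0.727981
E₀ = V₀·N(d₁) − D·e^(−rT)·N(d₂)
   = 552.6610·0.939292 − 261.0870·0.727981·0.696381 = 386.751509
B₀ = V₀ − E₀ = 552.6610 − 386.751509 = 165.909491
spread = −(1/T)·ln(B₀/D) − r = −(1/8.7220)·ln(165.909491/261.0870) − 0.0364 = 0.01558478

spread=0.0156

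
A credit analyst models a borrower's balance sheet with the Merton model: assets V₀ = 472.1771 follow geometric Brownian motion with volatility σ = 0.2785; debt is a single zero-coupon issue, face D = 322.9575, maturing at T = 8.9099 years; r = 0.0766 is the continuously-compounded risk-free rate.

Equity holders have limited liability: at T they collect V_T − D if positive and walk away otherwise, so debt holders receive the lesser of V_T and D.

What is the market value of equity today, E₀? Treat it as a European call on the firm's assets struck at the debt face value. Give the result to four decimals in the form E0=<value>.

E0=319.3463

d₁ = [ln(V₀/D) + (r + σ²/2)T] / (σ√T)
   = [ln(472.1771/322.9575) + (0.0766 + 0.5·0.2785²)·8.9099] / (0.2785·√8.9099)
   = [0.379833 + 1.028034] / 0.831307 = 1.693559
d₂ = d₁ − σ√T = 1.693559 − 0.831307 = 0.862251
N(d₁) = 0.954825,  N(d₂) = 0.805725,  e^(−rT) = 0.505353
E₀ = V₀·N(d₁) − D·e^(−rT)·N(d₂)
   = 472.1771·0.954825 − 322.9575·0.505353·0.805725 = 319.346268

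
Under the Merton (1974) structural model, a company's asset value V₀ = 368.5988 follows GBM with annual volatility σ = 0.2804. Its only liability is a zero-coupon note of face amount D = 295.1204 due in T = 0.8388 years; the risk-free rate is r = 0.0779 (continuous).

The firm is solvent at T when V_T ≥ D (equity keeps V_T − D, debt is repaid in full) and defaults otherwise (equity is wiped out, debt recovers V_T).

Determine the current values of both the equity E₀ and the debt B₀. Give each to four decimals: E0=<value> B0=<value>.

E0=97.5211 B0=271.0777

d₁ = [ln(V₀/D) + (r + σ²/2)T] / (σ√T)
   = [ln(368.5988/295.1204) + (0.0779 + 0.5·0.2804²)·0.8388] / (0.2804·√0.8388)
   = [0.222325 + 0.098317] / 0.256807 = 1.248574
d₂ = d₁ − σ√T = 1.248574 − 0.256807 = 0.991767
N(d₁) = 0.894090,  N(d₂) = 0.839344,  e^(−rT) = 0.936747
E₀ = V₀·N(d₁) − D·e^(−rT)·N(d₂)
   = 368.5988·0.894090 − 295.1204·0.936747·0.839344 = 97.521052
B₀ = V₀ − E₀ = 368.5988 − 97.521052 = 271.077748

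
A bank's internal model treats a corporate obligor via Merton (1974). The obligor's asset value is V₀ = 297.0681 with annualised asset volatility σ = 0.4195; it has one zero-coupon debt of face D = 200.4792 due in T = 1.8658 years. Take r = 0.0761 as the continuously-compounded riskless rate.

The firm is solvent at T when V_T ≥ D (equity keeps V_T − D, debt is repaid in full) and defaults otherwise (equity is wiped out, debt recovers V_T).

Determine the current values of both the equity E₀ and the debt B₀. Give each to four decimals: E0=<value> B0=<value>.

d₁ = [ln(V₀/D) + (r + σ²/2)T] / (σ√T)
   = [ln(297.0681/200.4792) + (0.0761 + 0.5·0.4195²)·1.8658] / (0.4195·√1.8658)
   = [0.393251 + 0.306159] / 0.573013 = 1.220583
d₂ = d₁ − σ√T = 1.220583 − 0.573013 = 0.647570
N(d₁) = 0.888878,  N(d₂) = 0.741369,  e^(−rT) = 0.867632
E₀ = V₀·N(d₁) − D·e^(−rT)·N(d₂)
   = 297.0681·0.888878 − 200.4792·0.867632·0.741369 = 135.102043
B₀ = V₀ − E₀ = 297.0681 − 135.102043 = 161.966057

E0=135.1020 B0=161.9661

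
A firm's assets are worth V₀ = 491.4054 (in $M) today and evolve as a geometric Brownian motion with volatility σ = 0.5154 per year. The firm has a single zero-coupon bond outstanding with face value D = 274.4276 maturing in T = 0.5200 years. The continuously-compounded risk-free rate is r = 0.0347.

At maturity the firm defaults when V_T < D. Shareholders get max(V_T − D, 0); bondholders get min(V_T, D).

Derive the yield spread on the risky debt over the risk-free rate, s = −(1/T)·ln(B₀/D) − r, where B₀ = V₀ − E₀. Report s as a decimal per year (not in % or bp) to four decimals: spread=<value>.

d₁ = [ln(V₀/D) + (r + σ²/2)T] / (σ√T)
   = [ln(491.4054/274.4276) + (0.0347 + 0.5·0.5154²)·0.5200] / (0.5154·√0.5200)
   = [0.582582 + 0.087110] / 0.371660 = 1.801892
d₂ = d₁ − σ√T = 1.801892 − 0.371660 = 1.430232
N(d₁) = 0.964219,  N(d₂) = 0.923675,  e^(−rT) = 0.982118
E₀ = V₀·N(d₁) − D·e^(−rT)·N(d₂)
   = 491.4054·0.964219 − 274.4276·0.982118·0.923675 = 224.873290
B₀ = V₀ − E₀ = 491.4054 − 224.873290 = 266.532110
spread = −(1/T)·ln(B₀/D) − r = −(1/0.5200)·ln(266.532110/274.4276) − 0.0347 = 0.02143990

spread=0.0214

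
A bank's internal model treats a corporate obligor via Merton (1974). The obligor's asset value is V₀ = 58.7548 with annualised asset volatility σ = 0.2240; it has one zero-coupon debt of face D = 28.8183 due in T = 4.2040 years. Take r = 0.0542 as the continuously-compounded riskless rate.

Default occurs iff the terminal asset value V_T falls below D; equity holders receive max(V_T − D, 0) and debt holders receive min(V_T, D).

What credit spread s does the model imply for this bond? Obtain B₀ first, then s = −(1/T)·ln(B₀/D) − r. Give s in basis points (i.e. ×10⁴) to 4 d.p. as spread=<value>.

spread=12.8344

d₁ = [ln(V₀/D) + (r + σ²/2)T] / (σ√T)
   = [ln(58.7548/28.8183) + (0.0542 + 0.5·0.2240²)·4.2040] / (0.2240·√4.2040)
   = [0.712362 + 0.333327] / 0.459282 = 2.276791
d₂ = d₁ − σ√T = 2.276791 − 0.459282 = 1.817509
N(d₁) = 0.988601,  N(d₂) = 0.965430,  e^(−rT) = 0.796238
E₀ = V₀·N(d₁) − D·e^(−rT)·N(d₂)
   = 58.7548·0.988601 − 28.8183·0.796238·0.965430 = 35.932042
B₀ = V₀ − E₀ = 58.7548 − 35.932042 = 22.822758
spread = −(1/T)·ln(B₀/D) − r = −(1/4.2040)·ln(22.822758/28.8183) − 0.0542 = 0.00128344
in basis points: 0.00128344 × 10⁴ = 12.8344 bp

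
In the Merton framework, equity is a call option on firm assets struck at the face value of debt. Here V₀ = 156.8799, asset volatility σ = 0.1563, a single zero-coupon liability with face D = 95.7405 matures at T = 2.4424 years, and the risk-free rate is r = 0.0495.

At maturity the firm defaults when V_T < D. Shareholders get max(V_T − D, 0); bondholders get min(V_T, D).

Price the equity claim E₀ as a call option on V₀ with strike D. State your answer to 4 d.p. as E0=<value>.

E0=72.0953

d₁ = [ln(V₀/D) + (r + σ²/2)T] / (σ√T)
   = [ln(156.8799/95.7405) + (0.0495 + 0.5·0.1563²)·2.4424] / (0.1563·√2.4424)
   = [0.493839 + 0.150732] / 0.244268 = 2.638783
d₂ = d₁ − σ√T = 2.638783 − 0.244268 = 2.394515
N(d₁) = 0.995840,  N(d₂) = 0.991679,  e^(−rT) = 0.886124
E₀ = V₀·N(d₁) − D·e^(−rT)·N(d₂)
   = 156.8799·0.995840 − 95.7405·0.886124·0.991679 = 72.095280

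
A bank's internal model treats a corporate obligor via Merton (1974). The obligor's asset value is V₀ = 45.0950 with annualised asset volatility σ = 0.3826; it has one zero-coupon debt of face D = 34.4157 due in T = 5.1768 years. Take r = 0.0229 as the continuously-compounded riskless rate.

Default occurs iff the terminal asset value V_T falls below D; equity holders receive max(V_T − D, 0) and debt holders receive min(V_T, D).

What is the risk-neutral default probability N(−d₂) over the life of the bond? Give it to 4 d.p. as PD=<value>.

PD=0.4955

d₁ = [ln(V₀/D) + (r + σ²/2)T] / (σ√T)
   = [ln(45.0950/34.4157) + (0.0229 + 0.5·0.3826²)·5.1768] / (0.3826·√5.1768)
   = [0.270259 + 0.497446] / 0.870514 = 0.881898
d₂ = d₁ − σ√T = 0.881898 − 0.870514 = 0.011384
risk-neutral PD = N(−d₂) = N(-0.011384) = 0.495458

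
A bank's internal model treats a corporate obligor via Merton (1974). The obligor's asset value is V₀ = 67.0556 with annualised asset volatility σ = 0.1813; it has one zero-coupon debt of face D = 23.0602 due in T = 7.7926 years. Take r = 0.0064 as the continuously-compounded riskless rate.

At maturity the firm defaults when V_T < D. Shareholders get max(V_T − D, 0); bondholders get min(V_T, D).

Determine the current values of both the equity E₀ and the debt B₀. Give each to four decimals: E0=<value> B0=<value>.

E0=45.2077 B0=21.8479

d₁ = [ln(V₀/D) + (r + σ²/2)T] / (σ√T)
   = [ln(67.0556/23.0602) + (0.0064 + 0.5·0.1813²)·7.7926] / (0.1813·√7.7926)
   = [1.067414 + 0.177943] / 0.506103 = 2.460678
d₂ = d₁ − σ√T = 2.460678 − 0.506103 = 1.954575
N(d₁) = 0.993066,  N(d₂) = 0.974683,  e^(−rT) = 0.951351
E₀ = V₀·N(d₁) − D·e^(−rT)·N(d₂)
   = 67.0556·0.993066 − 23.0602·0.951351·0.974683 = 45.207724
B₀ = V₀ − E₀ = 67.0556 − 45.207724 = 21.847876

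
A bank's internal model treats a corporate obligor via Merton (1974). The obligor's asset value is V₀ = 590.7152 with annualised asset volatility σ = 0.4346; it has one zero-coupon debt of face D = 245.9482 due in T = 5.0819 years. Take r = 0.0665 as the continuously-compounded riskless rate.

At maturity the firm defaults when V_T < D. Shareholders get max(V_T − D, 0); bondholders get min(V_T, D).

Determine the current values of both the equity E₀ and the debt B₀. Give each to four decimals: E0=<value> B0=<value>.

E0=430.3358 B0=160.3794

d₁ = [ln(V₀/D) + (r + σ²/2)T] / (σ√T)
   = [ln(590.7152/245.9482) + (0.0665 + 0.5·0.4346²)·5.0819] / (0.4346·√5.0819)
   = [0.876213 + 0.817874] / 0.979722 = 1.729151
d₂ = d₁ − σ√T = 1.729151 − 0.979722 = 0.749429
N(d₁) = 0.958109,  N(d₂) = 0.773201,  e^(−rT) = 0.713234
E₀ = V₀·N(d₁) − D·e^(−rT)·N(d₂)
   = 590.7152·0.958109 − 245.9482·0.713234·0.773201 = 430.335812
B₀ = V₀ − E₀ = 590.7152 − 430.335812 = 160.379388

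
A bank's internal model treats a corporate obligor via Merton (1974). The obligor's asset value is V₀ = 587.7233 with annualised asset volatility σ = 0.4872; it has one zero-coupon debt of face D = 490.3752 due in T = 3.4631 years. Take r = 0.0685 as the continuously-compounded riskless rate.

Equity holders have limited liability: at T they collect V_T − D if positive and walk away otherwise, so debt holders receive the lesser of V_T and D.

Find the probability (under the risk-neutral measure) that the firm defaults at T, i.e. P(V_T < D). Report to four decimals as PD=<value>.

d₁ = [ln(V₀/D) + (r + σ²/2)T] / (σ√T)
   = [ln(587.7233/490.3752) + (0.0685 + 0.5·0.4872²)·3.4631] / (0.4872·√3.4631)
   = [0.181085 + 0.648230] / 0.906650 = 0.914702
d₂ = d₁ − σ√T = 0.914702 − 0.906650 = 0.008052
risk-neutral PD = N(−d₂) = N(-0.008052) = 0.496788

PD=0.4968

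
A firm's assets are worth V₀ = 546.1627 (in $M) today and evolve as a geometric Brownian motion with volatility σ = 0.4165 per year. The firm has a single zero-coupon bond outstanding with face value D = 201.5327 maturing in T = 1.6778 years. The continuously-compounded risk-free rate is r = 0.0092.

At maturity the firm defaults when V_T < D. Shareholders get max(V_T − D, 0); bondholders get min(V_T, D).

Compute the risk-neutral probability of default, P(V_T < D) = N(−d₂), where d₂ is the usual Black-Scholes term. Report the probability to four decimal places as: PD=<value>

d₁ = [ln(V₀/D) + (r + σ²/2)T] / (σ√T)
   = [ln(546.1627/201.5327) + (0.0092 + 0.5·0.4165²)·1.6778] / (0.4165·√1.6778)
   = [0.996965 + 0.160962] / 0.539492 = 2.146328
d₂ = d₁ − σ√T = 2.146328 − 0.539492 = 1.606836
risk-neutral PD = N(−d₂) = N(-1.606836) = 0.054045

PD=0.0540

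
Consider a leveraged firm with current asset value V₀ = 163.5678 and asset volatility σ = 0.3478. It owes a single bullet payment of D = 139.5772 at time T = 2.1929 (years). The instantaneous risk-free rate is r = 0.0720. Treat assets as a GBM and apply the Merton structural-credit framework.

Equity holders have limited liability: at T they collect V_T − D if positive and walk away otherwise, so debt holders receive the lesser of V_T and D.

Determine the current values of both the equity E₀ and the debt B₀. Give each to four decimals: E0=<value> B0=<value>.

E0=56.0119 B0=107.5559

d₁ = [ln(V₀/D) + (r + σ²/2)T] / (σ√T)
   = [ln(163.5678/139.5772) + (0.0720 + 0.5·0.3478²)·2.1929] / (0.3478·√2.1929)
   = [0.158610 + 0.290521] / 0.515038 = 0.872034
d₂ = d₁ − σ√T = 0.872034 − 0.515038 = 0.356996
N(d₁) = 0.808405,  N(d₂) = 0.639453,  e^(−rT) = 0.853945
E₀ = V₀·N(d₁) − D·e^(−rT)·N(d₂)
   = 163.5678·0.808405 − 139.5772·0.853945·0.639453 = 56.011894
B₀ = V₀ − E₀ = 163.5678 − 56.011894 = 107.555906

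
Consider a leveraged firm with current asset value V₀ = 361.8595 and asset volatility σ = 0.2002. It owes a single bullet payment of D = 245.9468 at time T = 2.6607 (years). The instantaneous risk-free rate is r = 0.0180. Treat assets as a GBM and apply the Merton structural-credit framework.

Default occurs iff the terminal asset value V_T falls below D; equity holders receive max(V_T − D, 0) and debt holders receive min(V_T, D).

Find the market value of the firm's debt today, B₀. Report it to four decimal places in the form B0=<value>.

B0=230.4137

d₁ = [ln(V₀/D) + (r + σ²/2)T] / (σ√T)
   = [ln(361.8595/245.9468) + (0.0180 + 0.5·0.2002²)·2.6607] / (0.2002·√2.6607)
   = [0.386141 + 0.101213] / 0.326559 = 1.492390
d₂ = d₁ − σ√T = 1.492390 − 0.326559 = 1.165831
N(d₁) = 0.932202,  N(d₂) = 0.878159,  e^(−rT) = 0.953236
E₀ = V₀·N(d₁) − D·e^(−rT)·N(d₂)
   = 361.8595·0.932202 − 245.9468·0.953236·0.878159 = 131.445762
B₀ = V₀ − E₀ = 361.8595 − 131.445762 = 230.413738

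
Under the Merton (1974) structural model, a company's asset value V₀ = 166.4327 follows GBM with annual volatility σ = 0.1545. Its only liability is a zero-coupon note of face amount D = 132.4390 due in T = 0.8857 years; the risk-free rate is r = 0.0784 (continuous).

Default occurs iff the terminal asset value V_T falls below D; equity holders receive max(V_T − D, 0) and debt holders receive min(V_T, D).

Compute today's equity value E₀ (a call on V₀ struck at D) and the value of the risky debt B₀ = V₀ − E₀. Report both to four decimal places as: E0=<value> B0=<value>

E0=43.0329 B0=123.3998

d₁ = [ln(V₀/D) + (r + σ²/2)T] / (σ√T)
   = [ln(166.4327/132.4390) + (0.0784 + 0.5·0.1545²)·0.8857] / (0.1545·√0.8857)
   = [0.228469 + 0.080010] / 0.145402 = 2.121550
d₂ = d₁ − σ√T = 2.121550 − 0.145402 = 1.976148
N(d₁) = 0.983062,  N(d₂) = 0.975931,  e^(−rT) = 0.932917
E₀ = V₀·N(d₁) − D·e^(−rT)·N(d₂)
   = 166.4327·0.983062 − 132.4390·0.932917·0.975931 = 43.032927
B₀ = V₀ − E₀ = 166.4327 − 43.032927 = 123.399773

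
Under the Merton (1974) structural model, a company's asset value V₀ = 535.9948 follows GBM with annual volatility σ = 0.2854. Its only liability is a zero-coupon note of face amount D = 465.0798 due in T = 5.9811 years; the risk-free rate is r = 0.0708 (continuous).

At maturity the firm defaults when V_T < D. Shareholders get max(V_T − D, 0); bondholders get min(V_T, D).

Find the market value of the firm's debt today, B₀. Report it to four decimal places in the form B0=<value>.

B0=272.3966

d₁ = [ln(V₀/D) + (r + σ²/2)T] / (σ√T)
   = [ln(535.9948/465.0798) + (0.0708 + 0.5·0.2854²)·5.9811] / (0.2854·√5.9811)
   = [0.141915 + 0.667052] / 0.697982 = 1.159008
d₂ = d₁ − σ√T = 1.159008 − 0.697982 = 0.461025
N(d₁) = 0.876773,  N(d₂) = 0.677610,  e^(−rT) = 0.654776
E₀ = V₀·N(d₁) − D·e^(−rT)·N(d₂)
   = 535.9948·0.876773 − 465.0798·0.654776·0.677610 = 263.598164
B₀ = V₀ − E₀ = 535.9948 − 263.598164 = 272.396636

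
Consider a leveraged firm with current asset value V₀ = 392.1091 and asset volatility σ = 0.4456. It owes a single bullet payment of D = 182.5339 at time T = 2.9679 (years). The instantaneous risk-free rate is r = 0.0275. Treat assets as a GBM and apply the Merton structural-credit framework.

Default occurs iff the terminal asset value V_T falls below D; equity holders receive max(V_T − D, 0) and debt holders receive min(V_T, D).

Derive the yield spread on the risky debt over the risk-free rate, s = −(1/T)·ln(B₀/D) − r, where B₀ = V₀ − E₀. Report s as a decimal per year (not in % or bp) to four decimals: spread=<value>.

d₁ = [ln(V₀/D) + (r + σ²/2)T] / (σ√T)
   = [ln(392.1091/182.5339) + (0.0275 + 0.5·0.4456²)·2.9679] / (0.4456·√2.9679)
   = [0.764604 + 0.376269] / 0.767662 = 1.486167
d₂ = d₁ − σ√T = 1.486167 − 0.767662 = 0.718506
N(d₁) = 0.931383,  N(d₂) = 0.763777,  e^(−rT) = 0.921625
E₀ = V₀·N(d₁) − D·e^(−rT)·N(d₂)
   = 392.1091·0.931383 − 182.5339·0.921625·0.763777 = 236.715060
B₀ = V₀ − E₀ = 392.1091 − 236.715060 = 155.394040
spread = −(1/T)·ln(B₀/D) − r = −(1/2.9679)·ln(155.394040/182.5339) − 0.0275 = 0.02673762

spread=0.0267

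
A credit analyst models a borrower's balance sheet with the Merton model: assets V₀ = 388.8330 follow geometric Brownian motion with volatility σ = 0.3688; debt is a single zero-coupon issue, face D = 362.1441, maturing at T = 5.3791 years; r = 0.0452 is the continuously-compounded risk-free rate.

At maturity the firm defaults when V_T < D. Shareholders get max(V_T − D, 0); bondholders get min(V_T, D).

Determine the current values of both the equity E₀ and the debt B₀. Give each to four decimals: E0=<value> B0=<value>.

E0=170.7353 B0=218.0977

d₁ = [ln(V₀/D) + (r + σ²/2)T] / (σ√T)
   = [ln(388.8330/362.1441) + (0.0452 + 0.5·0.3688²)·5.3791] / (0.3688·√5.3791)
   = [0.071108 + 0.608950] / 0.855354 = 0.795061
d₂ = d₁ − σ√T = 0.795061 − 0.855354 = -0.060293
N(d₁) = 0.786711,  N(d₂) = 0.475961,  e^(−rT) = 0.784165
E₀ = V₀·N(d₁) − D·e^(−rT)·N(d₂)
   = 388.8330·0.786711 − 362.1441·0.784165·0.475961 = 170.735298
B₀ = V₀ − E₀ = 388.8330 − 170.735298 = 218.097702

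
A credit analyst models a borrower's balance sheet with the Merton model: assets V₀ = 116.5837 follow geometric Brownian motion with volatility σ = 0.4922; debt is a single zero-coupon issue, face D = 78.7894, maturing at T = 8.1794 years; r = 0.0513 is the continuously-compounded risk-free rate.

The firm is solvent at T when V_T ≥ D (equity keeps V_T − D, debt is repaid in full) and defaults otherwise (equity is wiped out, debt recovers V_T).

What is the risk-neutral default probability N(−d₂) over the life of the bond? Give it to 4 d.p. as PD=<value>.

PD=0.5507

d₁ = [ln(V₀/D) + (r + σ²/2)T] / (σ√T)
   = [ln(116.5837/78.7894) + (0.0513 + 0.5·0.4922²)·8.1794] / (0.4922·√8.1794)
   = [0.391831 + 1.410377] / 1.407675 = 1.280273
d₂ = d₁ − σ√T = 1.280273 − 1.407675 = -0.127402
risk-neutral PD = N(−d₂) = N(0.127402) = 0.550689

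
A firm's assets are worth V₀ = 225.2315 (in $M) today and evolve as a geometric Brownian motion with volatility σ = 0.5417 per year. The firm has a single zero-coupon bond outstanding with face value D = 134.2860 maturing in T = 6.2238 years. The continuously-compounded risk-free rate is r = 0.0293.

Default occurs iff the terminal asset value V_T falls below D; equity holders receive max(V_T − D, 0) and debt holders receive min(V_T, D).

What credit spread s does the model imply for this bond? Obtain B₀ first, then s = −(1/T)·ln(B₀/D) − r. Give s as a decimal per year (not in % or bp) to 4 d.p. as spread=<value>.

d₁ = [ln(V₀/D) + (r + σ²/2)T] / (σ√T)
   = [ln(225.2315/134.2860) + (0.0293 + 0.5·0.5417²)·6.2238] / (0.5417·√6.2238)
   = [0.517157 + 1.095510] / 1.351409 = 1.193323
d₂ = d₁ − σ√T = 1.193323 − 1.351409 = -0.158086
N(d₁) = 0.883629,  N(d₂) = 0.437195,  e^(−rT) = 0.833304
E₀ = V₀·N(d₁) − D·e^(−rT)·N(d₂)
   = 225.2315·0.883629 − 134.2860·0.833304·0.437195 = 150.098461
B₀ = V₀ − E₀ = 225.2315 − 150.098461 = 75.133039
spread = −(1/T)·ln(B₀/D) − r = −(1/6.2238)·ln(75.133039/134.2860) − 0.0293 = 0.06400497

spread=0.0640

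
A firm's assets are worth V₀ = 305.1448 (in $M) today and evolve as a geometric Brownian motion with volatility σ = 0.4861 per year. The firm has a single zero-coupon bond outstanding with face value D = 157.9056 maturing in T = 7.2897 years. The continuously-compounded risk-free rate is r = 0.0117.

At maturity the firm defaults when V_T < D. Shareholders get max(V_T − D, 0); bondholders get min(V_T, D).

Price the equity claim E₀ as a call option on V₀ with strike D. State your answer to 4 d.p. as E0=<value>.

d₁ = [ln(V₀/D) + (r + σ²/2)T] / (σ√T)
   = [ln(305.1448/157.9056) + (0.0117 + 0.5·0.4861²)·7.2897] / (0.4861·√7.2897)
   = [0.658789 + 0.946543] / 1.312443 = 1.223163
d₂ = d₁ − σ√T = 1.223163 − 1.312443 = -0.089280
N(d₁) = 0.889366,  N(d₂) = 0.464430,  e^(−rT) = 0.918246
E₀ = V₀·N(d₁) − D·e^(−rT)·N(d₂)
   = 305.1448·0.889366 − 157.9056·0.918246·0.464430 = 204.044824

E0=204.0448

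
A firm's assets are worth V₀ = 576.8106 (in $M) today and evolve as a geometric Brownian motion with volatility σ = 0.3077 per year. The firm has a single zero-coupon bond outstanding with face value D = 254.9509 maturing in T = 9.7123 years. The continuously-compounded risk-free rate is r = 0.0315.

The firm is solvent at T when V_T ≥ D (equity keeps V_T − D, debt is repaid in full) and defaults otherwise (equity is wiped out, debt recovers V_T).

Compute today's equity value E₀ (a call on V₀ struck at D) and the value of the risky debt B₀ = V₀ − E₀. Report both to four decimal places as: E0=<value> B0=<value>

E0=406.4758 B0=170.3348

d₁ = [ln(V₀/D) + (r + σ²/2)T] / (σ√T)
   = [ln(576.8106/254.9509) + (0.0315 + 0.5·0.3077²)·9.7123] / (0.3077·√9.7123)
   = [0.816443 + 0.765714] / 0.958934 = 1.649913
d₂ = d₁ − σ√T = 1.649913 − 0.958934 = 0.690980
N(d₁) = 0.950520,  N(d₂) = 0.755211,  e^(−rT) = 0.736433
E₀ = V₀·N(d₁) − D·e^(−rT)·N(d₂)
   = 576.8106·0.950520 − 254.9509·0.736433·0.755211 = 406.475829
B₀ = V₀ − E₀ = 576.8106 − 406.475829 = 170.334771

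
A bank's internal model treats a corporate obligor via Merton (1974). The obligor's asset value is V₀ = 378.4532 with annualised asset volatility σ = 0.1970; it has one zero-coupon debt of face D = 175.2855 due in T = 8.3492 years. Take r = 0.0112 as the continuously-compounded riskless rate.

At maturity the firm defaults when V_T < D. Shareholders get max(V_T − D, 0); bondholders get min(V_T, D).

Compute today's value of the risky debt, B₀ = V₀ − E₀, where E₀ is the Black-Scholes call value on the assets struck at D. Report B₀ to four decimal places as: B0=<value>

B0=155.8022

d₁ = [ln(V₀/D) + (r + σ²/2)T] / (σ√T)
   = [ln(378.4532/175.2855) + (0.0112 + 0.5·0.1970²)·8.3492] / (0.1970·√8.3492)
   = [0.769676 + 0.255523] / 0.569231 = 1.801025
d₂ = d₁ − σ√T = 1.801025 − 0.569231 = 1.231794
N(d₁) = 0.964151,  N(d₂) = 0.890987,  e^(−rT) = 0.910728
E₀ = V₀·N(d₁) − D·e^(−rT)·N(d₂)
   = 378.4532·0.964151 − 175.2855·0.910728·0.890987 = 222.651008
B₀ = V₀ − E₀ = 378.4532 − 222.651008 = 155.802192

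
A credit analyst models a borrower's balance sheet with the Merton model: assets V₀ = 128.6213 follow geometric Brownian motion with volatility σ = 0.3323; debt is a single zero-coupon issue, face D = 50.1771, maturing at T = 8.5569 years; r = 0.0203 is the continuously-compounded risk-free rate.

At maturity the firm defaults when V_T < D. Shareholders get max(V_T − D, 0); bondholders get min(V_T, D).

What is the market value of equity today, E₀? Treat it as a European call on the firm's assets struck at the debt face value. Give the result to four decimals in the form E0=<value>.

E0=90.5817

d₁ = [ln(V₀/D) + (r + σ²/2)T] / (σ√T)
   = [ln(128.6213/50.1771) + (0.0203 + 0.5·0.3323²)·8.5569] / (0.3323·√8.5569)
   = [0.941314 + 0.646146] / 0.972050 = 1.633105
d₂ = d₁ − σ√T = 1.633105 − 0.972050 = 0.661055
N(d₁) = 0.948777,  N(d₂) = 0.745711,  e^(−rT) = 0.840545
E₀ = V₀·N(d₁) − D·e^(−rT)·N(d₂)
   = 128.6213·0.948777 − 50.1771·0.840545·0.745711 = 90.581670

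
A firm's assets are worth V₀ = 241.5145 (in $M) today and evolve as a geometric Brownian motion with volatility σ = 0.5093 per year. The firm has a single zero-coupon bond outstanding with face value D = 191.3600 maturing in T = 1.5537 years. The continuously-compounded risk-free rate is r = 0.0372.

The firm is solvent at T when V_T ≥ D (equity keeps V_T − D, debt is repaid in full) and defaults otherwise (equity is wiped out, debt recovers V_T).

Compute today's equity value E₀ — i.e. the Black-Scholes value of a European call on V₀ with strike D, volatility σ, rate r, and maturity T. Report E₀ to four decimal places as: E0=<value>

d₁ = [ln(V₀/D) + (r + σ²/2)T] / (σ√T)
   = [ln(241.5145/191.3600) + (0.0372 + 0.5·0.5093²)·1.5537] / (0.5093·√1.5537)
   = [0.232773 + 0.259302] / 0.634830 = 0.775129
d₂ = d₁ − σ√T = 0.775129 − 0.634830 = 0.140299
N(d₁) = 0.780868,  N(d₂) = 0.555788,  e^(−rT) = 0.943841
E₀ = V₀·N(d₁) − D·e^(−rT)·N(d₂)
   = 241.5145·0.780868 − 191.3600·0.943841·0.555788 = 88.208211

E0=88.2082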